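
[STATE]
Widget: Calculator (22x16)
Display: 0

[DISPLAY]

                     0
┌───┬───┬───┬───┐     
│ 7 │ 8 │ 9 │ ÷ │     
├───┼───┼───┼───┤     
│ 4 │ 5 │ 6 │ × │     
├───┼───┼───┼───┤     
│ 1 │ 2 │ 3 │ - │     
├───┼───┼───┼───┤     
│ 0 │ . │ = │ + │     
├───┼───┼───┼───┤     
│ C │ MC│ MR│ M+│     
└───┴───┴───┴───┘     
                      
                      
                      
                      


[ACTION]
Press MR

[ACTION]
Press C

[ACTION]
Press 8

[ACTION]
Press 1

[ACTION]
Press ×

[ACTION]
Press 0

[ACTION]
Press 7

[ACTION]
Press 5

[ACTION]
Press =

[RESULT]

                  6075
┌───┬───┬───┬───┐     
│ 7 │ 8 │ 9 │ ÷ │     
├───┼───┼───┼───┤     
│ 4 │ 5 │ 6 │ × │     
├───┼───┼───┼───┤     
│ 1 │ 2 │ 3 │ - │     
├───┼───┼───┼───┤     
│ 0 │ . │ = │ + │     
├───┼───┼───┼───┤     
│ C │ MC│ MR│ M+│     
└───┴───┴───┴───┘     
                      
                      
                      
                      


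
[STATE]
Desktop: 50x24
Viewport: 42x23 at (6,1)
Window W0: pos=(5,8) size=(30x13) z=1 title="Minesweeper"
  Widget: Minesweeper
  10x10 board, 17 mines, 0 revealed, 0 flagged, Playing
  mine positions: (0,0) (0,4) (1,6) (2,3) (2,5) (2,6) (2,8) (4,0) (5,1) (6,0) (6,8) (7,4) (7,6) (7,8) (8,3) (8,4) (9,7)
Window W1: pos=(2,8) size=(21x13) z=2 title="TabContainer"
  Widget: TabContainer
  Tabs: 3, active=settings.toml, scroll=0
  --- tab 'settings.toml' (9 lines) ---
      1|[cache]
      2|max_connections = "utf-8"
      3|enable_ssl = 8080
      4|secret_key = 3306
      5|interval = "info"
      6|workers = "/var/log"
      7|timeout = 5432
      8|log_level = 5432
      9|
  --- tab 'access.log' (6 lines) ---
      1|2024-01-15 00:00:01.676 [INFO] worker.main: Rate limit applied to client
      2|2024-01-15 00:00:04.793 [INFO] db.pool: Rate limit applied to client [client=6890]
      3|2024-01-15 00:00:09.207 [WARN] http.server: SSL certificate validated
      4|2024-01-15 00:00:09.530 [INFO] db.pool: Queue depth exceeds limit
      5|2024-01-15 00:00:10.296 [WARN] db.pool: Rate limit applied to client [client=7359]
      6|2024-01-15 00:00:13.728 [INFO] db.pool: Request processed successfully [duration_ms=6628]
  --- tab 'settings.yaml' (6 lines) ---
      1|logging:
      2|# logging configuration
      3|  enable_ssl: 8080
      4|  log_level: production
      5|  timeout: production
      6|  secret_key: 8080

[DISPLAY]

                                          
                                          
                                          
                                          
                                          
                                          
                                          
━━━━━━━━━━━━━━━━┓━━━━━━━━━━━┓             
bContainer      ┃           ┃             
────────────────┨───────────┨             
ttings.toml]│ ac┃           ┃             
────────────────┃           ┃             
che]            ┃           ┃             
_connections = "┃           ┃             
ble_ssl = 8080  ┃           ┃             
ret_key = 3306  ┃           ┃             
erval = "info"  ┃           ┃             
kers = "/var/log┃           ┃             
eout = 5432     ┃           ┃             
━━━━━━━━━━━━━━━━┛━━━━━━━━━━━┛             
                                          
                                          
                                          


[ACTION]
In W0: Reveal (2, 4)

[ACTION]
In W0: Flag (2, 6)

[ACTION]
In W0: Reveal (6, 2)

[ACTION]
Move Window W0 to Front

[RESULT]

                                          
                                          
                                          
                                          
                                          
                                          
                                          
━━━━━━━━━━━━━━━━━━━━━━━━━━━━┓             
 Minesweeper                ┃             
────────────────────────────┨             
■■■■■■■■■■                  ┃             
■■■■■■■■■■                  ┃             
■■■■2■⚑■■■                  ┃             
■■■■■■■■■■                  ┃             
■■■■■■■■■■                  ┃             
■■■■■■■■■■                  ┃             
■■1■■■■■■■                  ┃             
■■■■■■■■■■                  ┃             
■■■■■■■■■■                  ┃             
━━━━━━━━━━━━━━━━━━━━━━━━━━━━┛             
                                          
                                          
                                          


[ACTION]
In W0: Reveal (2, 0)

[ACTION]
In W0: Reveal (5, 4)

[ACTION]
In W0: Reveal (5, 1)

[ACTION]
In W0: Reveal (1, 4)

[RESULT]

                                          
                                          
                                          
                                          
                                          
                                          
                                          
━━━━━━━━━━━━━━━━━━━━━━━━━━━━┓             
 Minesweeper                ┃             
────────────────────────────┨             
✹■■■✹■■■■■                  ┃             
111■■■✹■■■                  ┃             
  1✹2✹✹■✹■                  ┃             
1111222211                  ┃             
✹■1                         ┃             
■✹1    111                  ┃             
✹■111213✹■                  ┃             
■■■■✹■✹■✹■                  ┃             
■■■✹✹■■■■■                  ┃             
━━━━━━━━━━━━━━━━━━━━━━━━━━━━┛             
                                          
                                          
                                          


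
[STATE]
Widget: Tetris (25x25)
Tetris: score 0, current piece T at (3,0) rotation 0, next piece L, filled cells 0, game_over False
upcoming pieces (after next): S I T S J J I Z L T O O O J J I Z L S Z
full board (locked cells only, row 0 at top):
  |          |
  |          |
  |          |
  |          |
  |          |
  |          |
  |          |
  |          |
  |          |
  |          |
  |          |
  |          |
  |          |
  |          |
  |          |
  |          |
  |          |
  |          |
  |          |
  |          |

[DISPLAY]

    ▒     │Next:         
   ▒▒▒    │  ▒           
          │▒▒▒           
          │              
          │              
          │              
          │Score:        
          │0             
          │              
          │              
          │              
          │              
          │              
          │              
          │              
          │              
          │              
          │              
          │              
          │              
          │              
          │              
          │              
          │              
          │              


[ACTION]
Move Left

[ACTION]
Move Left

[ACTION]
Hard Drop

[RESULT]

     ▒    │Next:         
   ▒▒▒    │ ░░           
          │░░            
          │              
          │              
          │              
          │Score:        
          │0             
          │              
          │              
          │              
          │              
          │              
          │              
          │              
          │              
          │              
          │              
  ▒       │              
 ▒▒▒      │              
          │              
          │              
          │              
          │              
          │              


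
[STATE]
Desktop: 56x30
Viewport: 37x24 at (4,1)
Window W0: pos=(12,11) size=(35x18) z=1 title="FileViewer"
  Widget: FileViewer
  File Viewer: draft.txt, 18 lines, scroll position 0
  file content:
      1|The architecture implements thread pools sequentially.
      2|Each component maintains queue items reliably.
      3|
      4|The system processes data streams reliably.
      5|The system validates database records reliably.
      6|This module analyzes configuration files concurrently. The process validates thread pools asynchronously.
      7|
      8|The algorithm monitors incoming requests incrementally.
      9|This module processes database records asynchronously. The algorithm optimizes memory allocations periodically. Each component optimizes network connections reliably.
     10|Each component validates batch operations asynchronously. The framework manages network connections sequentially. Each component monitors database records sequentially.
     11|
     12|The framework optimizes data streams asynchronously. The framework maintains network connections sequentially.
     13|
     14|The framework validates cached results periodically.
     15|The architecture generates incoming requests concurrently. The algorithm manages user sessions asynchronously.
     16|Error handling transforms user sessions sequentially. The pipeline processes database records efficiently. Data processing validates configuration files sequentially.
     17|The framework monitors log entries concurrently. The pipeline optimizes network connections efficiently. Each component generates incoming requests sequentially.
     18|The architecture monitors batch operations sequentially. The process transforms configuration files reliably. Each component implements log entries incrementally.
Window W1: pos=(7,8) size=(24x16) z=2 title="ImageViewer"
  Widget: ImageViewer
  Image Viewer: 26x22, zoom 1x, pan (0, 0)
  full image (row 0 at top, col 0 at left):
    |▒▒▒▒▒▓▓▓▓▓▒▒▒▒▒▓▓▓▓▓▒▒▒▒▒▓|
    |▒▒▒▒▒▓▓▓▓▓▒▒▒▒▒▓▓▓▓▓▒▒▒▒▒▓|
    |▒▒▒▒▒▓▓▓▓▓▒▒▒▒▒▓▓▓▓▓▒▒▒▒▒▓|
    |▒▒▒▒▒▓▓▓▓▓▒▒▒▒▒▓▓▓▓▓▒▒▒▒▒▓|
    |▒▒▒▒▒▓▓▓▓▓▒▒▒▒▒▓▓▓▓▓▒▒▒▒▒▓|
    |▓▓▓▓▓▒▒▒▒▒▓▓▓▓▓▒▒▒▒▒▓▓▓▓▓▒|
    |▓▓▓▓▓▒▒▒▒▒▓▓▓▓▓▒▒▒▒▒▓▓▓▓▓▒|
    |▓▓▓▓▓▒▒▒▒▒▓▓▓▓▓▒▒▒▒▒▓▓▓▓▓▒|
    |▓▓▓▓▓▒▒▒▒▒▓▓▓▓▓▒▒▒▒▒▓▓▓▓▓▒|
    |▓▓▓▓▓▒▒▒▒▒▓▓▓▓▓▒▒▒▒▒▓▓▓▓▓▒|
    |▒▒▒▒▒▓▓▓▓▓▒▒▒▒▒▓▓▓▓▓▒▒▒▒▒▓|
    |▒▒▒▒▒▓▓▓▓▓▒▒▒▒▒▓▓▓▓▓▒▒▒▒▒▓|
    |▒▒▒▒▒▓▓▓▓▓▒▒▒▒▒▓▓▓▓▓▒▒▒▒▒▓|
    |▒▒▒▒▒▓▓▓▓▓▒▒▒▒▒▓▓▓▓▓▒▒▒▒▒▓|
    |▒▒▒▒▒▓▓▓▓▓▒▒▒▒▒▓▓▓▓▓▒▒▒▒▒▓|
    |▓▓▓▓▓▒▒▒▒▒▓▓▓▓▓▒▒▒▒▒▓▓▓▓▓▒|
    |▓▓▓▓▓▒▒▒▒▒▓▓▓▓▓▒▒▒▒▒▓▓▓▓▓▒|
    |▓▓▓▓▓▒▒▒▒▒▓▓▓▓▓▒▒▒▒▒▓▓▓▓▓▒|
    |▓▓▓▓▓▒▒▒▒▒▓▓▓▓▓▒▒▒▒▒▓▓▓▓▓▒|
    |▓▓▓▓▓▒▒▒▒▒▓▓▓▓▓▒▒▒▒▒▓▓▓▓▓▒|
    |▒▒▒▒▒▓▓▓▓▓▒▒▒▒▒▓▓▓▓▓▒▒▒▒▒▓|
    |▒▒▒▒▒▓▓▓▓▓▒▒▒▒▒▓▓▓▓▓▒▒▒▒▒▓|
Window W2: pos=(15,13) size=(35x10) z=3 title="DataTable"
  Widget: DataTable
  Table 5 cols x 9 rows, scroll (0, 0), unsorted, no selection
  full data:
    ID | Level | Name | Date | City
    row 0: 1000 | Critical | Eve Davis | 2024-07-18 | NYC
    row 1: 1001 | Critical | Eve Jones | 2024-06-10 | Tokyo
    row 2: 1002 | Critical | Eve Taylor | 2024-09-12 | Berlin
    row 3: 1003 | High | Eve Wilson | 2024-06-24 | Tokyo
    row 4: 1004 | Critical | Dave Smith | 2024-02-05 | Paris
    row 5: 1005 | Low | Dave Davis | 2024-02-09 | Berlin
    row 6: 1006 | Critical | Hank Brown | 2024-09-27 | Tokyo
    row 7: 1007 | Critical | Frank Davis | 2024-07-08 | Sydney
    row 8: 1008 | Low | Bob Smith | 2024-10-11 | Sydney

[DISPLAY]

                                     
                                     
                                     
                                     
                                     
                                     
                                     
   ┏━━━━━━━━━━━━━━━━━━━━━━┓          
   ┃ ImageViewer          ┃          
   ┠──────────────────────┨          
   ┃▒▒▒▒▒▓▓▓▓▓▒▒▒▒▒▓▓▓▓▓▒▒┃━━━━━━━━━━
   ┃▒▒▒▒▒▓▓▓▓▓▒▒▒▒▒▓▓▓▓▓▒▒┃          
   ┃▒▒▒▒▒▓▓┏━━━━━━━━━━━━━━━━━━━━━━━━━
   ┃▒▒▒▒▒▓▓┃ DataTable               
   ┃▒▒▒▒▒▓▓┠─────────────────────────
   ┃▓▓▓▓▓▒▒┃ID  │Level   │Name       
   ┃▓▓▓▓▓▒▒┃────┼────────┼───────────
   ┃▓▓▓▓▓▒▒┃1000│Critical│Eve Davis  
   ┃▓▓▓▓▓▒▒┃1001│Critical│Eve Jones  
   ┃▓▓▓▓▓▒▒┃1002│Critical│Eve Taylor 
   ┃▒▒▒▒▒▓▓┃1003│High    │Eve Wilson 
   ┃▒▒▒▒▒▓▓┗━━━━━━━━━━━━━━━━━━━━━━━━━
   ┗━━━━━━━━━━━━━━━━━━━━━━┛idates bat
        ┃                            


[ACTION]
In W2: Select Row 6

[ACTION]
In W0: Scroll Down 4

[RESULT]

                                     
                                     
                                     
                                     
                                     
                                     
                                     
   ┏━━━━━━━━━━━━━━━━━━━━━━┓          
   ┃ ImageViewer          ┃          
   ┠──────────────────────┨          
   ┃▒▒▒▒▒▓▓▓▓▓▒▒▒▒▒▓▓▓▓▓▒▒┃━━━━━━━━━━
   ┃▒▒▒▒▒▓▓▓▓▓▒▒▒▒▒▓▓▓▓▓▒▒┃          
   ┃▒▒▒▒▒▓▓┏━━━━━━━━━━━━━━━━━━━━━━━━━
   ┃▒▒▒▒▒▓▓┃ DataTable               
   ┃▒▒▒▒▒▓▓┠─────────────────────────
   ┃▓▓▓▓▓▒▒┃ID  │Level   │Name       
   ┃▓▓▓▓▓▒▒┃────┼────────┼───────────
   ┃▓▓▓▓▓▒▒┃1000│Critical│Eve Davis  
   ┃▓▓▓▓▓▒▒┃1001│Critical│Eve Jones  
   ┃▓▓▓▓▓▒▒┃1002│Critical│Eve Taylor 
   ┃▒▒▒▒▒▓▓┃1003│High    │Eve Wilson 
   ┃▒▒▒▒▒▓▓┗━━━━━━━━━━━━━━━━━━━━━━━━━
   ┗━━━━━━━━━━━━━━━━━━━━━━┛dates cach
        ┃The architecture generates i


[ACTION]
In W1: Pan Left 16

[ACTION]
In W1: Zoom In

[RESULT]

                                     
                                     
                                     
                                     
                                     
                                     
                                     
   ┏━━━━━━━━━━━━━━━━━━━━━━┓          
   ┃ ImageViewer          ┃          
   ┠──────────────────────┨          
   ┃▒▒▒▒▒▒▒▒▒▒▓▓▓▓▓▓▓▓▓▓▒▒┃━━━━━━━━━━
   ┃▒▒▒▒▒▒▒▒▒▒▓▓▓▓▓▓▓▓▓▓▒▒┃          
   ┃▒▒▒▒▒▒▒┏━━━━━━━━━━━━━━━━━━━━━━━━━
   ┃▒▒▒▒▒▒▒┃ DataTable               
   ┃▒▒▒▒▒▒▒┠─────────────────────────
   ┃▒▒▒▒▒▒▒┃ID  │Level   │Name       
   ┃▒▒▒▒▒▒▒┃────┼────────┼───────────
   ┃▒▒▒▒▒▒▒┃1000│Critical│Eve Davis  
   ┃▒▒▒▒▒▒▒┃1001│Critical│Eve Jones  
   ┃▒▒▒▒▒▒▒┃1002│Critical│Eve Taylor 
   ┃▓▓▓▓▓▓▓┃1003│High    │Eve Wilson 
   ┃▓▓▓▓▓▓▓┗━━━━━━━━━━━━━━━━━━━━━━━━━
   ┗━━━━━━━━━━━━━━━━━━━━━━┛dates cach
        ┃The architecture generates i


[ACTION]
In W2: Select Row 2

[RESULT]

                                     
                                     
                                     
                                     
                                     
                                     
                                     
   ┏━━━━━━━━━━━━━━━━━━━━━━┓          
   ┃ ImageViewer          ┃          
   ┠──────────────────────┨          
   ┃▒▒▒▒▒▒▒▒▒▒▓▓▓▓▓▓▓▓▓▓▒▒┃━━━━━━━━━━
   ┃▒▒▒▒▒▒▒▒▒▒▓▓▓▓▓▓▓▓▓▓▒▒┃          
   ┃▒▒▒▒▒▒▒┏━━━━━━━━━━━━━━━━━━━━━━━━━
   ┃▒▒▒▒▒▒▒┃ DataTable               
   ┃▒▒▒▒▒▒▒┠─────────────────────────
   ┃▒▒▒▒▒▒▒┃ID  │Level   │Name       
   ┃▒▒▒▒▒▒▒┃────┼────────┼───────────
   ┃▒▒▒▒▒▒▒┃1000│Critical│Eve Davis  
   ┃▒▒▒▒▒▒▒┃1001│Critical│Eve Jones  
   ┃▒▒▒▒▒▒▒┃>002│Critical│Eve Taylor 
   ┃▓▓▓▓▓▓▓┃1003│High    │Eve Wilson 
   ┃▓▓▓▓▓▓▓┗━━━━━━━━━━━━━━━━━━━━━━━━━
   ┗━━━━━━━━━━━━━━━━━━━━━━┛dates cach
        ┃The architecture generates i


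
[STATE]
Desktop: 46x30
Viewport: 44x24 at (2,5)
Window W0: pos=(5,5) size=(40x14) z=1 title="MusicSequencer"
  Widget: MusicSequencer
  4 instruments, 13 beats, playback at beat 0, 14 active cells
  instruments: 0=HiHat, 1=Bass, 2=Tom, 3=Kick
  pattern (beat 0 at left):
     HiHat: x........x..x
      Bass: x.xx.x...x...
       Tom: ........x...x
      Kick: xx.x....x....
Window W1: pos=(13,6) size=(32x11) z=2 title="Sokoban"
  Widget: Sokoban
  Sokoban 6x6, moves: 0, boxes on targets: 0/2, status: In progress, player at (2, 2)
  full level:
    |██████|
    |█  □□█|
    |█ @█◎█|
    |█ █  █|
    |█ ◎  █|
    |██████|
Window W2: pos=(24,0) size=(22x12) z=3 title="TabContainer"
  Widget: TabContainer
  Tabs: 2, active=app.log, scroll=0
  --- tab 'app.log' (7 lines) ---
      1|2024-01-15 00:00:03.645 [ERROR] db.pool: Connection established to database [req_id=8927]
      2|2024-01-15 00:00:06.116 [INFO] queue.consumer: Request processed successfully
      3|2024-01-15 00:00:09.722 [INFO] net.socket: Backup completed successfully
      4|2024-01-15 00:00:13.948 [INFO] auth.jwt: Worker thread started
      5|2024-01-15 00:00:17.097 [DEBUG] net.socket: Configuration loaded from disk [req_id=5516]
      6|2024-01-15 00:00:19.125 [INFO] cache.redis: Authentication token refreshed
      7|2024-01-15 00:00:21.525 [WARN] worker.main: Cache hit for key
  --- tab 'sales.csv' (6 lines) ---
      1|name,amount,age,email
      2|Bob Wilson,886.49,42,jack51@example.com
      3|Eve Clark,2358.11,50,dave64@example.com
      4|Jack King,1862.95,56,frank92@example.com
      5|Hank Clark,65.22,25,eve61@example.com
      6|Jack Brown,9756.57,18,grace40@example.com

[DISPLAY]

   ┏━━━━━━━━━━━━━━━━━━┃2024-01-15 00:00:03.┃
   ┃ MusicS┏━━━━━━━━━━┃2024-01-15 00:00:06.┃
   ┠───────┃ Sokoban  ┃2024-01-15 00:00:09.┃
   ┃      ▼┠──────────┃2024-01-15 00:00:13.┃
   ┃ HiHat█┃██████    ┃2024-01-15 00:00:17.┃
   ┃  Bass█┃█  □□█    ┃2024-01-15 00:00:19.┃
   ┃   Tom·┃█ @█◎█    ┗━━━━━━━━━━━━━━━━━━━━┛
   ┃  Kick█┃█ █  █                        ┃ 
   ┃       ┃█ ◎  █                        ┃ 
   ┃       ┃██████                        ┃ 
   ┃       ┃Moves: 0  0/2                 ┃ 
   ┃       ┗━━━━━━━━━━━━━━━━━━━━━━━━━━━━━━┛ 
   ┃                                      ┃ 
   ┗━━━━━━━━━━━━━━━━━━━━━━━━━━━━━━━━━━━━━━┛ 
                                            
                                            
                                            
                                            
                                            
                                            
                                            
                                            
                                            
                                            


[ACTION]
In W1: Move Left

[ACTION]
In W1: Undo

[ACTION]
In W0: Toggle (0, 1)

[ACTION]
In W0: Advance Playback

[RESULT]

   ┏━━━━━━━━━━━━━━━━━━┃2024-01-15 00:00:03.┃
   ┃ MusicS┏━━━━━━━━━━┃2024-01-15 00:00:06.┃
   ┠───────┃ Sokoban  ┃2024-01-15 00:00:09.┃
   ┃      0┠──────────┃2024-01-15 00:00:13.┃
   ┃ HiHat█┃██████    ┃2024-01-15 00:00:17.┃
   ┃  Bass█┃█  □□█    ┃2024-01-15 00:00:19.┃
   ┃   Tom·┃█ @█◎█    ┗━━━━━━━━━━━━━━━━━━━━┛
   ┃  Kick█┃█ █  █                        ┃ 
   ┃       ┃█ ◎  █                        ┃ 
   ┃       ┃██████                        ┃ 
   ┃       ┃Moves: 0  0/2                 ┃ 
   ┃       ┗━━━━━━━━━━━━━━━━━━━━━━━━━━━━━━┛ 
   ┃                                      ┃ 
   ┗━━━━━━━━━━━━━━━━━━━━━━━━━━━━━━━━━━━━━━┛ 
                                            
                                            
                                            
                                            
                                            
                                            
                                            
                                            
                                            
                                            


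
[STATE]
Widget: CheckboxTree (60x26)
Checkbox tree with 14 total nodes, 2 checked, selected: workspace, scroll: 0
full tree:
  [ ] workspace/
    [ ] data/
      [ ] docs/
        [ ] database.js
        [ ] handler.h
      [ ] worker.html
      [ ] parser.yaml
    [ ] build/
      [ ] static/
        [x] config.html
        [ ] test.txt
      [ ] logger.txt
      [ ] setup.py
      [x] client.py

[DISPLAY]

>[-] workspace/                                             
   [ ] data/                                                
     [ ] docs/                                              
       [ ] database.js                                      
       [ ] handler.h                                        
     [ ] worker.html                                        
     [ ] parser.yaml                                        
   [-] build/                                               
     [-] static/                                            
       [x] config.html                                      
       [ ] test.txt                                         
     [ ] logger.txt                                         
     [ ] setup.py                                           
     [x] client.py                                          
                                                            
                                                            
                                                            
                                                            
                                                            
                                                            
                                                            
                                                            
                                                            
                                                            
                                                            
                                                            


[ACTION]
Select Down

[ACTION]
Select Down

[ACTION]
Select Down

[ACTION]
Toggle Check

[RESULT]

 [-] workspace/                                             
   [-] data/                                                
     [-] docs/                                              
>      [x] database.js                                      
       [ ] handler.h                                        
     [ ] worker.html                                        
     [ ] parser.yaml                                        
   [-] build/                                               
     [-] static/                                            
       [x] config.html                                      
       [ ] test.txt                                         
     [ ] logger.txt                                         
     [ ] setup.py                                           
     [x] client.py                                          
                                                            
                                                            
                                                            
                                                            
                                                            
                                                            
                                                            
                                                            
                                                            
                                                            
                                                            
                                                            


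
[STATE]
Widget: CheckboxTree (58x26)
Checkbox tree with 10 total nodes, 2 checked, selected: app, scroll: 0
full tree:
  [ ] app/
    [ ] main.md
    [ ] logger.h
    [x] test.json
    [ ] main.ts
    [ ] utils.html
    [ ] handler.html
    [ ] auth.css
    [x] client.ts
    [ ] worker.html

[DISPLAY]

>[-] app/                                                 
   [ ] main.md                                            
   [ ] logger.h                                           
   [x] test.json                                          
   [ ] main.ts                                            
   [ ] utils.html                                         
   [ ] handler.html                                       
   [ ] auth.css                                           
   [x] client.ts                                          
   [ ] worker.html                                        
                                                          
                                                          
                                                          
                                                          
                                                          
                                                          
                                                          
                                                          
                                                          
                                                          
                                                          
                                                          
                                                          
                                                          
                                                          
                                                          


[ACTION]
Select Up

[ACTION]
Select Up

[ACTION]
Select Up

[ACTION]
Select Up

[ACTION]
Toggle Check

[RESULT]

>[x] app/                                                 
   [x] main.md                                            
   [x] logger.h                                           
   [x] test.json                                          
   [x] main.ts                                            
   [x] utils.html                                         
   [x] handler.html                                       
   [x] auth.css                                           
   [x] client.ts                                          
   [x] worker.html                                        
                                                          
                                                          
                                                          
                                                          
                                                          
                                                          
                                                          
                                                          
                                                          
                                                          
                                                          
                                                          
                                                          
                                                          
                                                          
                                                          


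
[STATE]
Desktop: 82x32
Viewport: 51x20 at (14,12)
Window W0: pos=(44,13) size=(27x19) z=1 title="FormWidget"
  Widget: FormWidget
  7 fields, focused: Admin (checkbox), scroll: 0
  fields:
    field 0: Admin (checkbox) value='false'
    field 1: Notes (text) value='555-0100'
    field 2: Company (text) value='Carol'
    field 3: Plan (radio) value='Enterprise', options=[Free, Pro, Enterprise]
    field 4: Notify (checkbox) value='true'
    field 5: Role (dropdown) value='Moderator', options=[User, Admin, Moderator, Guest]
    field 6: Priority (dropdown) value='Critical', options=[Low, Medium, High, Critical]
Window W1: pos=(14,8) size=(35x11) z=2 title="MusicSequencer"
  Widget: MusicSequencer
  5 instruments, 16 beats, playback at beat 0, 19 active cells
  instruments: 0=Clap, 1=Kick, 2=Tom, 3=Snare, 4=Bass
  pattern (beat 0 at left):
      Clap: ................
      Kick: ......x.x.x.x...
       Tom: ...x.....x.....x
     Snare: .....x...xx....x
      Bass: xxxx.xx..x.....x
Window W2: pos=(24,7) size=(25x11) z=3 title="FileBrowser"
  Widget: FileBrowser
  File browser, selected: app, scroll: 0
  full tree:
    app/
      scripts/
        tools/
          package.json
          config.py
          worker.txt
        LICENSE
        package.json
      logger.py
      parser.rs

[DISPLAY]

┃  Clap···┃    logger.py          ┃                
┃  Kick···┃    parser.rs          ┃━━━━━━━━━━━━━━━━
┃   Tom···┃                       ┃mWidget         
┃ Snare···┃                       ┃────────────────
┃  Bass███┃                       ┃min:      [ ]   
┃         ┗━━━━━━━━━━━━━━━━━━━━━━━┛tes:      [555-0
┗━━━━━━━━━━━━━━━━━━━━━━━━━━━━━━━━━┛mpany:    [Carol
                              ┃  Plan:       ( ) Fr
                              ┃  Notify:     [x]   
                              ┃  Role:       [Moder
                              ┃  Priority:   [Criti
                              ┃                    
                              ┃                    
                              ┃                    
                              ┃                    
                              ┃                    
                              ┃                    
                              ┃                    
                              ┃                    
                              ┗━━━━━━━━━━━━━━━━━━━━


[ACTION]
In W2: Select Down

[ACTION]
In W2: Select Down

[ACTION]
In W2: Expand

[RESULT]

┃  Clap···┃  > logger.py          ┃                
┃  Kick···┃    parser.rs          ┃━━━━━━━━━━━━━━━━
┃   Tom···┃                       ┃mWidget         
┃ Snare···┃                       ┃────────────────
┃  Bass███┃                       ┃min:      [ ]   
┃         ┗━━━━━━━━━━━━━━━━━━━━━━━┛tes:      [555-0
┗━━━━━━━━━━━━━━━━━━━━━━━━━━━━━━━━━┛mpany:    [Carol
                              ┃  Plan:       ( ) Fr
                              ┃  Notify:     [x]   
                              ┃  Role:       [Moder
                              ┃  Priority:   [Criti
                              ┃                    
                              ┃                    
                              ┃                    
                              ┃                    
                              ┃                    
                              ┃                    
                              ┃                    
                              ┃                    
                              ┗━━━━━━━━━━━━━━━━━━━━


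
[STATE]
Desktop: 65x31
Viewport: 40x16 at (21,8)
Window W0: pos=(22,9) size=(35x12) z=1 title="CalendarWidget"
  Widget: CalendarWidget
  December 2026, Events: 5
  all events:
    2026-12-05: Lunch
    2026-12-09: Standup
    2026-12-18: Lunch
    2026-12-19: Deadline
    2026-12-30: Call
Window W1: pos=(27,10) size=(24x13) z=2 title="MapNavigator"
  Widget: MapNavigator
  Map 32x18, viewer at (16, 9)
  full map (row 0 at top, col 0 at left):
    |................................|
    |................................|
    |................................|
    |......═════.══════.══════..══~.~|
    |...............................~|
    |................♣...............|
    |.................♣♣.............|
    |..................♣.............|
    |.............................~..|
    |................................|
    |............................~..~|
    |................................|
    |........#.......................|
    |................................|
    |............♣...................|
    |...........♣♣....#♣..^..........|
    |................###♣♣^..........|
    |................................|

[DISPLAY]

                                        
 ┏━━━━━━━━━━━━━━━━━━━━━━━━━━━━━━━━━┓    
 ┃ Cal┏━━━━━━━━━━━━━━━━━━━━━━┓     ┃    
 ┠────┃ MapNavigator         ┃─────┨    
 ┃    ┠──────────────────────┨     ┃    
 ┃Mo T┃...........♣..........┃     ┃    
 ┃    ┃............♣♣........┃     ┃    
 ┃ 7  ┃.............♣........┃     ┃    
 ┃14 1┃......................┃     ┃    
 ┃21 2┃...........@..........┃     ┃    
 ┃28 2┃......................┃     ┃    
 ┃    ┃......................┃     ┃    
 ┗━━━━┃...#..................┃━━━━━┛    
      ┃......................┃          
      ┗━━━━━━━━━━━━━━━━━━━━━━┛          
                                        


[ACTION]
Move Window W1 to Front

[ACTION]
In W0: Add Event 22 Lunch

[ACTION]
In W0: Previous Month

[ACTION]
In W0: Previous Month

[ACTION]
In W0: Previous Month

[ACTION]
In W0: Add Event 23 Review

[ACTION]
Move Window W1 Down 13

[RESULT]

                                        
 ┏━━━━━━━━━━━━━━━━━━━━━━━━━━━━━━━━━┓    
 ┃ CalendarWidget                  ┃    
 ┠─────────────────────────────────┨    
 ┃          September 2026         ┃    
 ┃Mo Tu We Th Fr Sa Su             ┃    
 ┃    1  2  3  4  5  6             ┃    
 ┃ 7  8  9 10 11 12 13             ┃    
 ┃14 15 16 17 18 19 20             ┃    
 ┃21 22 23* 24 25 26 27            ┃    
 ┃28 2┏━━━━━━━━━━━━━━━━━━━━━━┓     ┃    
 ┃    ┃ MapNavigator         ┃     ┃    
 ┗━━━━┠──────────────────────┨━━━━━┛    
      ┃...........♣..........┃          
      ┃............♣♣........┃          
      ┃.............♣........┃          


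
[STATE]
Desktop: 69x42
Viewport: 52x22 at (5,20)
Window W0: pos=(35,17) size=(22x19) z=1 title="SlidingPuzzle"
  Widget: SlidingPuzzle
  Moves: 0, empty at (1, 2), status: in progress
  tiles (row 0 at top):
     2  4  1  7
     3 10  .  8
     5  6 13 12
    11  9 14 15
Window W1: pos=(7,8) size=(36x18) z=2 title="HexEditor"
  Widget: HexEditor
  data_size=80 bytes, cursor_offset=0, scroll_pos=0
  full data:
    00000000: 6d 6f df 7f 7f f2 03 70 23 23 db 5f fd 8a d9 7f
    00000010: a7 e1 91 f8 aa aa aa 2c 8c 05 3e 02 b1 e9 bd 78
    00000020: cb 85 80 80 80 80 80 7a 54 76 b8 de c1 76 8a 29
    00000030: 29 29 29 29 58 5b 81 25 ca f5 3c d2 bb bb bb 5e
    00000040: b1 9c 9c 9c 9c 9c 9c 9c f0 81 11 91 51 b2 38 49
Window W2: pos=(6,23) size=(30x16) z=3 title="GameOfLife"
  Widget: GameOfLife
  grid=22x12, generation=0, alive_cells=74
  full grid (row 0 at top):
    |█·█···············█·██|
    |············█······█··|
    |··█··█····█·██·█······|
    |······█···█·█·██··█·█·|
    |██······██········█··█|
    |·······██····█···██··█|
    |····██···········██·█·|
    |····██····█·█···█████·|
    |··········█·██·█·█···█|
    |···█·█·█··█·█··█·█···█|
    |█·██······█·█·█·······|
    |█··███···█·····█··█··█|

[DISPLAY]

  ┃                                  ┃───┬────┬────┃
  ┃                                  ┃ 4 │  1 │  7 ┃
  ┃                                  ┃───┼────┼────┃
 ┏━━━━━━━━━━━━━━━━━━━━━━━━━━━━┓      ┃10 │    │  8 ┃
 ┃ GameOfLife                 ┃      ┃───┼────┼────┃
 ┠────────────────────────────┨━━━━━━┛ 6 │ 13 │ 12 ┃
 ┃Gen: 0                      ┃├────┼────┼────┼────┃
 ┃█·█···············█·██      ┃│ 11 │  9 │ 14 │ 15 ┃
 ┃············█······█··      ┃└────┴────┴────┴────┃
 ┃··█··█····█·██·█······      ┃Moves: 0            ┃
 ┃······█···█·█·██··█·█·      ┃                    ┃
 ┃██······██········█··█      ┃                    ┃
 ┃·······██····█···██··█      ┃                    ┃
 ┃····██···········██·█·      ┃                    ┃
 ┃····██····█·█···█████·      ┃                    ┃
 ┃··········█·██·█·█···█      ┃━━━━━━━━━━━━━━━━━━━━┛
 ┃···█·█·█··█·█··█·█···█      ┃                     
 ┃█·██······█·█·█·······      ┃                     
 ┗━━━━━━━━━━━━━━━━━━━━━━━━━━━━┛                     
                                                    
                                                    
                                                    


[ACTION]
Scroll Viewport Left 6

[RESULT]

       ┃                                  ┃───┬────┬
       ┃                                  ┃ 4 │  1 │
       ┃                                  ┃───┼────┼
      ┏━━━━━━━━━━━━━━━━━━━━━━━━━━━━┓      ┃10 │    │
      ┃ GameOfLife                 ┃      ┃───┼────┼
      ┠────────────────────────────┨━━━━━━┛ 6 │ 13 │
      ┃Gen: 0                      ┃├────┼────┼────┼
      ┃█·█···············█·██      ┃│ 11 │  9 │ 14 │
      ┃············█······█··      ┃└────┴────┴────┴
      ┃··█··█····█·██·█······      ┃Moves: 0        
      ┃······█···█·█·██··█·█·      ┃                
      ┃██······██········█··█      ┃                
      ┃·······██····█···██··█      ┃                
      ┃····██···········██·█·      ┃                
      ┃····██····█·█···█████·      ┃                
      ┃··········█·██·█·█···█      ┃━━━━━━━━━━━━━━━━
      ┃···█·█·█··█·█··█·█···█      ┃                
      ┃█·██······█·█·█·······      ┃                
      ┗━━━━━━━━━━━━━━━━━━━━━━━━━━━━┛                
                                                    
                                                    
                                                    


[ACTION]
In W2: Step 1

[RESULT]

       ┃                                  ┃───┬────┬
       ┃                                  ┃ 4 │  1 │
       ┃                                  ┃───┼────┼
      ┏━━━━━━━━━━━━━━━━━━━━━━━━━━━━┓      ┃10 │    │
      ┃ GameOfLife                 ┃      ┃───┼────┼
      ┠────────────────────────────┨━━━━━━┛ 6 │ 13 │
      ┃Gen: 1                      ┃├────┼────┼────┼
      ┃···················██·      ┃│ 11 │  9 │ 14 │
      ┃·█·········███·····██·      ┃└────┴────┴────┴
      ┃············█··█···█··      ┃Moves: 0        
      ┃·█········█·█·██···█··      ┃                
      ┃········██···██···█·██      ┃                
      ┃·······███··········██      ┃                
      ┃····███·············██      ┃                
      ┃····██······██······██      ┃                
      ┃·····██··██·████···█·█      ┃━━━━━━━━━━━━━━━━
      ┃··███····██·█··█······      ┃                
      ┃·██··██··██··████·····      ┃                
      ┗━━━━━━━━━━━━━━━━━━━━━━━━━━━━┛                
                                                    
                                                    
                                                    


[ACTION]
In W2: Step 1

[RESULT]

       ┃                                  ┃───┬────┬
       ┃                                  ┃ 4 │  1 │
       ┃                                  ┃───┼────┼
      ┏━━━━━━━━━━━━━━━━━━━━━━━━━━━━┓      ┃10 │    │
      ┃ GameOfLife                 ┃      ┃───┼────┼
      ┠────────────────────────────┨━━━━━━┛ 6 │ 13 │
      ┃Gen: 2                      ┃├────┼────┼────┼
      ┃············█······██·      ┃│ 11 │  9 │ 14 │
      ┃···········███····█···      ┃└────┴────┴────┴
      ┃···············█··██··      ┃Moves: 0        
      ┃·········█·██··█··██··      ┃                
      ┃·······█··█··███·····█      ┃                
      ┃·····███·█············      ┃                
      ┃····█·███··········█··      ┃                
      ┃···········██······█··      ┃                
      ┃······█··██····█·····█      ┃━━━━━━━━━━━━━━━━
      ┃·████···█···█·········      ┃                
      ┃·····█···███·████·····      ┃                
      ┗━━━━━━━━━━━━━━━━━━━━━━━━━━━━┛                
                                                    
                                                    
                                                    


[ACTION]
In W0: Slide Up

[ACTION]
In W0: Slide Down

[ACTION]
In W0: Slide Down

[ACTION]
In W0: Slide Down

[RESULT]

       ┃                                  ┃───┬────┬
       ┃                                  ┃ 4 │    │
       ┃                                  ┃───┼────┼
      ┏━━━━━━━━━━━━━━━━━━━━━━━━━━━━┓      ┃10 │  1 │
      ┃ GameOfLife                 ┃      ┃───┼────┼
      ┠────────────────────────────┨━━━━━━┛ 6 │ 13 │
      ┃Gen: 2                      ┃├────┼────┼────┼
      ┃············█······██·      ┃│ 11 │  9 │ 14 │
      ┃···········███····█···      ┃└────┴────┴────┴
      ┃···············█··██··      ┃Moves: 3        
      ┃·········█·██··█··██··      ┃                
      ┃·······█··█··███·····█      ┃                
      ┃·····███·█············      ┃                
      ┃····█·███··········█··      ┃                
      ┃···········██······█··      ┃                
      ┃······█··██····█·····█      ┃━━━━━━━━━━━━━━━━
      ┃·████···█···█·········      ┃                
      ┃·····█···███·████·····      ┃                
      ┗━━━━━━━━━━━━━━━━━━━━━━━━━━━━┛                
                                                    
                                                    
                                                    
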